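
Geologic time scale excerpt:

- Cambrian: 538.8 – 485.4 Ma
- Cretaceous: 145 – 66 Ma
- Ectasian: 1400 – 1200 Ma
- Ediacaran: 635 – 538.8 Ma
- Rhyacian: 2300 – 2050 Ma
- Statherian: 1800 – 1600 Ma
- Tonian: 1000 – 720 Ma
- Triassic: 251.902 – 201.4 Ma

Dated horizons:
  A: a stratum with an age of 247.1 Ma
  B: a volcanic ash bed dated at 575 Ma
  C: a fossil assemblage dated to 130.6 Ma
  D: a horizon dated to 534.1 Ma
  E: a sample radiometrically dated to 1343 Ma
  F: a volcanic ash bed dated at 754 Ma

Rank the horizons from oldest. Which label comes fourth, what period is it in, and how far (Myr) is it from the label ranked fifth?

Larger Ma means older, so oldest first: E 1343 > F 754 > B 575 > D 534.1 > A 247.1 > C 130.6.
Counting 4 along gives D (534.1 Ma); the excerpt puts that inside the Cambrian, 538.8–485.4 Ma.
Next in line is A (247.1 Ma), and 534.1 − 247.1 = 287 Myr.

D, in the Cambrian; 287 million years to A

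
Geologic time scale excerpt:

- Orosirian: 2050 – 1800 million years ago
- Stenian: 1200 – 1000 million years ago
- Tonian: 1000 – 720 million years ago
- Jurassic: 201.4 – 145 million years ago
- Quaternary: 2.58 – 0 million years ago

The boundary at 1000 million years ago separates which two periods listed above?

Stenian and Tonian

The Stenian ends at 1000 million years ago and the Tonian begins at 1000 million years ago, so they share that boundary.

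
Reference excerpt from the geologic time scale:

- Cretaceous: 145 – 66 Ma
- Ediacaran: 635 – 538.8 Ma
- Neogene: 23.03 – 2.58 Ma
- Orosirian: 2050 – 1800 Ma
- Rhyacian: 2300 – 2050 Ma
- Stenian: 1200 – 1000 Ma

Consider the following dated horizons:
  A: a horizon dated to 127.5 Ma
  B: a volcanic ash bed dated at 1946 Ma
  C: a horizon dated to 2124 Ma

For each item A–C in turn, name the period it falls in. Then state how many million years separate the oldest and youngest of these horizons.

A — Cretaceous; B — Orosirian; C — Rhyacian; span 1996.5 million years

Match each age against the start–end ranges in the excerpt: A = 127.5 Ma → Cretaceous (145–66); B = 1946 Ma → Orosirian (2050–1800); C = 2124 Ma → Rhyacian (2300–2050).
The largest age is 2124 Ma and the smallest is 127.5 Ma; their difference is 1996.5 Myr.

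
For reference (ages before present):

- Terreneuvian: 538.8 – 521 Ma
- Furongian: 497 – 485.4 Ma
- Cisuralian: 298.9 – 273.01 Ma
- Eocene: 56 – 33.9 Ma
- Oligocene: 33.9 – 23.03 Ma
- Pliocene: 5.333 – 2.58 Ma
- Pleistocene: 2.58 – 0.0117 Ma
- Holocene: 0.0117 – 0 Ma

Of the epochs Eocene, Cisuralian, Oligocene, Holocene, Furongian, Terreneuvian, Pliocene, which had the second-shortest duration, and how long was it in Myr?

Pliocene, 2.753 million years

Start − end for each: Eocene 56 − 33.9 = 22.1; Cisuralian 298.9 − 273.01 = 25.89; Oligocene 33.9 − 23.03 = 10.87; Holocene 0.0117 − 0 = 0.0117; Furongian 497 − 485.4 = 11.6; Terreneuvian 538.8 − 521 = 17.8; Pliocene 5.333 − 2.58 = 2.753.
Ranking these from shortest: Holocene < Pliocene < Oligocene < Furongian < Terreneuvian < Eocene < Cisuralian.
Position 2 in that ranking is Pliocene, which lasted 2.753 Myr.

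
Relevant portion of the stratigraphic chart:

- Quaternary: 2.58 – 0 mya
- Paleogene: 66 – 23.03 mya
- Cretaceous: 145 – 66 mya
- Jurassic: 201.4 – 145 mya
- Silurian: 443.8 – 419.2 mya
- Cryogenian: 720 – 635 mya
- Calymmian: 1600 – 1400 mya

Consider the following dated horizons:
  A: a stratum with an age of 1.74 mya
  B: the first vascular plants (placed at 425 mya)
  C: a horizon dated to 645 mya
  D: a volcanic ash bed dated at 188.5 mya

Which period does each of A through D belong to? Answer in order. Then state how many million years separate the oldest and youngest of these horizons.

A — Quaternary; B — Silurian; C — Cryogenian; D — Jurassic; span 643.26 million years

Match each age against the start–end ranges in the excerpt: A = 1.74 Ma → Quaternary (2.58–0); B = 425 Ma → Silurian (443.8–419.2); C = 645 Ma → Cryogenian (720–635); D = 188.5 Ma → Jurassic (201.4–145).
The largest age is 645 Ma and the smallest is 1.74 Ma; their difference is 643.26 Myr.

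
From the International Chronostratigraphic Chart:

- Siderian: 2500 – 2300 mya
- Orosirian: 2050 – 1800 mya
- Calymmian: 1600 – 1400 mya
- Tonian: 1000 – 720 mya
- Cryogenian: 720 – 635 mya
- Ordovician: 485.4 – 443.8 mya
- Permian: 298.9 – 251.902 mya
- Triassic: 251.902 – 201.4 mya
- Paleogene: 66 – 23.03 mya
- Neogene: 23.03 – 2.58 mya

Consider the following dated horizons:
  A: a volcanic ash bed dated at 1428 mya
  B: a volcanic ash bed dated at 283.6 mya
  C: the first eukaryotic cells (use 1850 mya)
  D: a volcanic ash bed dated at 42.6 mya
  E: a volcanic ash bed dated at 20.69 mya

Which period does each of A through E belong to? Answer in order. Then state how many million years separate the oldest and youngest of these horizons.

A: 1428 Ma lies in 1600–1400 Ma, so Calymmian.
B: 283.6 Ma lies in 298.9–251.902 Ma, so Permian.
C: 1850 Ma lies in 2050–1800 Ma, so Orosirian.
D: 42.6 Ma lies in 66–23.03 Ma, so Paleogene.
E: 20.69 Ma lies in 23.03–2.58 Ma, so Neogene.
Oldest = 1850 Ma, youngest = 20.69 Ma → span 1829.31 Myr.

A — Calymmian; B — Permian; C — Orosirian; D — Paleogene; E — Neogene; span 1829.31 million years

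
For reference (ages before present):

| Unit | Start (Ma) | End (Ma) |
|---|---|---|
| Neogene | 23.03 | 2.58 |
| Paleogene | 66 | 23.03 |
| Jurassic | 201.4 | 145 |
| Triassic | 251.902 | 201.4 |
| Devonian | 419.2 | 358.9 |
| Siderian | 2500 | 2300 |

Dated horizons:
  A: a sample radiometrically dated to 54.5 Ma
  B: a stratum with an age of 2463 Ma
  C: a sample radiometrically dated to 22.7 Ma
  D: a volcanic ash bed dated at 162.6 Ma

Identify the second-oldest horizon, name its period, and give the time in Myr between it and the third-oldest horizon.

Sorted oldest-first by Ma: B (2463), D (162.6), A (54.5), C (22.7).
The second oldest is D at 162.6 Ma, which lies in 201.4–145 Ma: the Jurassic.
The third oldest is A at 54.5 Ma; separation = |162.6 − 54.5| = 108.1 Myr.

D, in the Jurassic; 108.1 million years to A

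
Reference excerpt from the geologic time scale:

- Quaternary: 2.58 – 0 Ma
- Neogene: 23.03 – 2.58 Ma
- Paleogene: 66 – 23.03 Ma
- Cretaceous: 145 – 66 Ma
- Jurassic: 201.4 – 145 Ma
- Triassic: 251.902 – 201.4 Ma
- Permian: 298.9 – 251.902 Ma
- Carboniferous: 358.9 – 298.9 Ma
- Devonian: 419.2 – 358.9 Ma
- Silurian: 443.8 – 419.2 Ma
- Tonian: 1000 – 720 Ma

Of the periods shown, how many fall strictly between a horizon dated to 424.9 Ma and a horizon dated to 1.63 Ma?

424.9 Ma sits inside the Silurian (443.8–419.2) and 1.63 Ma inside the Quaternary (2.58–0); neither of those is wholly between the two dates.
The listed periods lying completely between them are Devonian, Carboniferous, Permian, Triassic, Jurassic, Cretaceous, Paleogene, Neogene — 8 in all.

8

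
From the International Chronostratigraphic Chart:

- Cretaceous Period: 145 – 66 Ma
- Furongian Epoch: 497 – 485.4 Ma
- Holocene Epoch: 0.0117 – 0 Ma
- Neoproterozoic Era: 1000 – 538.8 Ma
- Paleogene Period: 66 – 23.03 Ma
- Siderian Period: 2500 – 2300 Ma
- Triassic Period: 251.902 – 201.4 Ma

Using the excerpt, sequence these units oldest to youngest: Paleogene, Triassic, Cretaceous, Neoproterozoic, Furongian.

The oldest of these is Neoproterozoic (starts 1000 Ma) and the youngest is Paleogene (ends 23.03 Ma).
In between, by decreasing start age: Furongian (497), Triassic (251.902), Cretaceous (145).

Neoproterozoic → Furongian → Triassic → Cretaceous → Paleogene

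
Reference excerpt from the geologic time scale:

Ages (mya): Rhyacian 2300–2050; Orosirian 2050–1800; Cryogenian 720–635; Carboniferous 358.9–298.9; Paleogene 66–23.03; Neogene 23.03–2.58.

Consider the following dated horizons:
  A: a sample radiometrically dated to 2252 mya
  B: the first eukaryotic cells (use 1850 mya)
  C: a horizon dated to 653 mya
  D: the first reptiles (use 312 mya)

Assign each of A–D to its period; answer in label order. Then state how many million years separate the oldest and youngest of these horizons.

A — Rhyacian; B — Orosirian; C — Cryogenian; D — Carboniferous; span 1940 million years

Match each age against the start–end ranges in the excerpt: A = 2252 Ma → Rhyacian (2300–2050); B = 1850 Ma → Orosirian (2050–1800); C = 653 Ma → Cryogenian (720–635); D = 312 Ma → Carboniferous (358.9–298.9).
The largest age is 2252 Ma and the smallest is 312 Ma; their difference is 1940 Myr.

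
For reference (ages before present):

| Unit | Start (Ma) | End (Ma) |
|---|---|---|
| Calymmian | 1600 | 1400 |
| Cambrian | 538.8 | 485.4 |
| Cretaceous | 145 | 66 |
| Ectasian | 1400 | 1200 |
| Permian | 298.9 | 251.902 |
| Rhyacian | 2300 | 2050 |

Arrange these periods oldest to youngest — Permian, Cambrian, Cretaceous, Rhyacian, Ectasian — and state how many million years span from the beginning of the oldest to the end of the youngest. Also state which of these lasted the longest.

From the excerpt: Permian 298.9–251.902; Cambrian 538.8–485.4; Cretaceous 145–66; Rhyacian 2300–2050; Ectasian 1400–1200 (Ma).
Larger Ma is earlier, so the oldest is Rhyacian and the youngest is Cretaceous; oldest to youngest: Rhyacian, Ectasian, Cambrian, Permian, Cretaceous.
Oldest start 2300 minus youngest end 66 gives 2234 Myr overall.
Individual lengths (start − end): Cretaceous 79; Ectasian 200; Rhyacian 250; Cambrian 53.4; Permian 46.998. The largest is Rhyacian at 250 Myr.

Rhyacian → Ectasian → Cambrian → Permian → Cretaceous; total span 2234 Myr; longest is Rhyacian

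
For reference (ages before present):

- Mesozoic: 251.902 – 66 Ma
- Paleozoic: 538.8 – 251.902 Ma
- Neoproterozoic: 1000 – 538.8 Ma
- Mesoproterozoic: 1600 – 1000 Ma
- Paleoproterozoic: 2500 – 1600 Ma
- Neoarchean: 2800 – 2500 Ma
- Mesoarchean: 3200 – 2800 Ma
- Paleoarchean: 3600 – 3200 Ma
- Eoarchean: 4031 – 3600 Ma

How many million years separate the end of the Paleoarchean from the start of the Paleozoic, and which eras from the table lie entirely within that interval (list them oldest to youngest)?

2661.2 million years; Mesoarchean, Neoarchean, Paleoproterozoic, Mesoproterozoic, Neoproterozoic

End of Paleoarchean = 3200 Ma; start of Paleozoic = 538.8 Ma.
Gap = 3200 − 538.8 = 2661.2 Myr.
Eras wholly inside 3200–538.8 Ma: Mesoarchean (3200–2800), Neoarchean (2800–2500), Paleoproterozoic (2500–1600), Mesoproterozoic (1600–1000), Neoproterozoic (1000–538.8).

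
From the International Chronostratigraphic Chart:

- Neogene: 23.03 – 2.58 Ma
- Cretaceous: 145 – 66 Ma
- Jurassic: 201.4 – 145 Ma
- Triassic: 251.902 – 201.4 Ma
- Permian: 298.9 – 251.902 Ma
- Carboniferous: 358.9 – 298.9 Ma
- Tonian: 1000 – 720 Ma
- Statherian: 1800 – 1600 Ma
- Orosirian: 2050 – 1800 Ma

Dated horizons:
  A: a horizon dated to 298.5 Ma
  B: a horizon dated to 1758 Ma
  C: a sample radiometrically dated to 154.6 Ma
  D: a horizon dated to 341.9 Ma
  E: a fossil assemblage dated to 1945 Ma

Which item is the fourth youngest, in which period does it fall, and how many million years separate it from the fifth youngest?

B, in the Statherian; 187 million years to E

Sorted youngest-first by Ma: C (154.6), A (298.5), D (341.9), B (1758), E (1945).
The fourth youngest is B at 1758 Ma, which lies in 1800–1600 Ma: the Statherian.
The fifth youngest is E at 1945 Ma; separation = |1758 − 1945| = 187 Myr.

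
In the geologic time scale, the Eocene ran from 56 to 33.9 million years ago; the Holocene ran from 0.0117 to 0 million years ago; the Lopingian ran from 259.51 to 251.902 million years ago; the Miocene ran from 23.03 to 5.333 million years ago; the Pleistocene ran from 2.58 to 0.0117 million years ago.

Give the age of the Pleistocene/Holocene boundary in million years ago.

The Pleistocene ends and the Holocene begins at 0.0117 million years ago.

0.0117 million years ago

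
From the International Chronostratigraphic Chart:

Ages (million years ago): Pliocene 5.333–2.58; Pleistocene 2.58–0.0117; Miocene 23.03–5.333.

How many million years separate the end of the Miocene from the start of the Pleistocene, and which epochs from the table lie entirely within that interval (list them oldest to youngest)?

End of Miocene = 5.333 Ma; start of Pleistocene = 2.58 Ma.
Gap = 5.333 − 2.58 = 2.753 Myr.
Epochs wholly inside 5.333–2.58 Ma: Pliocene (5.333–2.58).

2.753 million years; Pliocene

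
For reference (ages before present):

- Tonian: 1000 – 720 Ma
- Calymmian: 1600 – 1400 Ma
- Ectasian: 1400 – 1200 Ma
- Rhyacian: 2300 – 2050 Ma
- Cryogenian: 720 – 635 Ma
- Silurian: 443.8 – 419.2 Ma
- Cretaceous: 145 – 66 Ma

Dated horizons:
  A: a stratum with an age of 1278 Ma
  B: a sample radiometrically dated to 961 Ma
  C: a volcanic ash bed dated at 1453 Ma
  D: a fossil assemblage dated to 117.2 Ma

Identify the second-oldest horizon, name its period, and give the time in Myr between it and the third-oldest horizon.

A, in the Ectasian; 317 million years to B

Larger Ma means older, so oldest first: C 1453 > A 1278 > B 961 > D 117.2.
Counting 2 along gives A (1278 Ma); the excerpt puts that inside the Ectasian, 1400–1200 Ma.
Next in line is B (961 Ma), and 1278 − 961 = 317 Myr.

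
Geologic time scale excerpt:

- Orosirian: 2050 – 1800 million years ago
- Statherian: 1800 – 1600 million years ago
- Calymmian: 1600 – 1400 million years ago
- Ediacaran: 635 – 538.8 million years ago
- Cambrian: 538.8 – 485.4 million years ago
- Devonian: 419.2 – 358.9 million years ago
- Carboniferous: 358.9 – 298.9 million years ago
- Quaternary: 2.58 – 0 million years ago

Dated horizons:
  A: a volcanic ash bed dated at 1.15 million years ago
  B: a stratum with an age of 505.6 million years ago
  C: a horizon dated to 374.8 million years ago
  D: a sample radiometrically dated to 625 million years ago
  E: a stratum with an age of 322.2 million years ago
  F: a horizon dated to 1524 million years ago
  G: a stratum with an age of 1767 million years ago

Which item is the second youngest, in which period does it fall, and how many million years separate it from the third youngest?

Smaller Ma means younger, so youngest first: A 1.15 < E 322.2 < C 374.8 < B 505.6 < D 625 < F 1524 < G 1767.
Counting 2 along gives E (322.2 Ma); the excerpt puts that inside the Carboniferous, 358.9–298.9 Ma.
Next in line is C (374.8 Ma), and 374.8 − 322.2 = 52.6 Myr.

E, in the Carboniferous; 52.6 million years to C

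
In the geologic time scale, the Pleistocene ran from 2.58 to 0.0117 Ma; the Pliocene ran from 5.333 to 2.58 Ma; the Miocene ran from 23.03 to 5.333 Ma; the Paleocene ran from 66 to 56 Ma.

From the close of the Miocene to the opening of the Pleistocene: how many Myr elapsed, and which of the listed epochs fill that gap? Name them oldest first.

End of Miocene = 5.333 Ma; start of Pleistocene = 2.58 Ma.
Gap = 5.333 − 2.58 = 2.753 Myr.
Epochs wholly inside 5.333–2.58 Ma: Pliocene (5.333–2.58).

2.753 million years; Pliocene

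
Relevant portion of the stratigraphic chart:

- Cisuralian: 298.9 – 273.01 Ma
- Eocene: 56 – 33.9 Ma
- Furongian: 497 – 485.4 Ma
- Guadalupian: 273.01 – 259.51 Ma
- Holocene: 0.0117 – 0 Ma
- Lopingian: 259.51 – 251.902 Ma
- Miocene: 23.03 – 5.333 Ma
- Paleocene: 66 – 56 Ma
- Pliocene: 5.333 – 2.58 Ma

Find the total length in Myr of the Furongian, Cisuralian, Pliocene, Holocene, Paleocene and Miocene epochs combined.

Duration is start − end for each: (497 − 485.4) + (298.9 − 273.01) + (5.333 − 2.58) + (0.0117 − 0) + (66 − 56) + (23.03 − 5.333).
That is 11.6 + 25.89 + 2.753 + 0.0117 + 10 + 17.697, which totals 67.9517 million years.

67.9517 million years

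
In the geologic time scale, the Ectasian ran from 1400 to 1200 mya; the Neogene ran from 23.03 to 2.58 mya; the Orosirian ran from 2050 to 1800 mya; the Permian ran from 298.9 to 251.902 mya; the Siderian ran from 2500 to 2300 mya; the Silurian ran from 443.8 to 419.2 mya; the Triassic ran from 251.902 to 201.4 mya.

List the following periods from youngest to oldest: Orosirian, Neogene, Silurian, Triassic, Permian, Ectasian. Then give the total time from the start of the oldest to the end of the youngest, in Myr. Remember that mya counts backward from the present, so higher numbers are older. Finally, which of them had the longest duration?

From the excerpt: Orosirian 2050–1800; Neogene 23.03–2.58; Silurian 443.8–419.2; Triassic 251.902–201.4; Permian 298.9–251.902; Ectasian 1400–1200 (Ma).
Larger Ma is earlier, so the oldest is Orosirian and the youngest is Neogene; youngest to oldest: Neogene, Triassic, Permian, Silurian, Ectasian, Orosirian.
Oldest start 2050 minus youngest end 2.58 gives 2047.42 Myr overall.
Individual lengths (start − end): Permian 46.998; Ectasian 200; Orosirian 250; Silurian 24.6; Neogene 20.45; Triassic 50.502. The largest is Orosirian at 250 Myr.

Neogene → Triassic → Permian → Silurian → Ectasian → Orosirian; total span 2047.42 Myr; longest is Orosirian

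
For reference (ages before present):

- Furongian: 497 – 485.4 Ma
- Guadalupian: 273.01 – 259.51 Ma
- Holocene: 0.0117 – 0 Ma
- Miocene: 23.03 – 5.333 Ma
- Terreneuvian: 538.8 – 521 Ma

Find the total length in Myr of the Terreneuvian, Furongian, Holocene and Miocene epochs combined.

47.1087 million years

Duration is start − end for each: (538.8 − 521) + (497 − 485.4) + (0.0117 − 0) + (23.03 − 5.333).
That is 17.8 + 11.6 + 0.0117 + 17.697, which totals 47.1087 million years.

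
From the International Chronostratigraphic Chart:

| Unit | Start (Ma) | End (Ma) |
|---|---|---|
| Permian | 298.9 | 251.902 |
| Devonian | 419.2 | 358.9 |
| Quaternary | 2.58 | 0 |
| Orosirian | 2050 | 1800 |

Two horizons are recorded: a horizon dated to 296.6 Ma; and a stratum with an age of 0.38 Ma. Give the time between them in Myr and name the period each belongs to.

Elapsed time: 296.6 − 0.38 = 296.22 Myr.
296.6 Ma lies within 298.9–251.902 Ma: Permian.
0.38 Ma lies within 2.58–0 Ma: Quaternary.

296.22 million years apart; the first in the Permian, the second in the Quaternary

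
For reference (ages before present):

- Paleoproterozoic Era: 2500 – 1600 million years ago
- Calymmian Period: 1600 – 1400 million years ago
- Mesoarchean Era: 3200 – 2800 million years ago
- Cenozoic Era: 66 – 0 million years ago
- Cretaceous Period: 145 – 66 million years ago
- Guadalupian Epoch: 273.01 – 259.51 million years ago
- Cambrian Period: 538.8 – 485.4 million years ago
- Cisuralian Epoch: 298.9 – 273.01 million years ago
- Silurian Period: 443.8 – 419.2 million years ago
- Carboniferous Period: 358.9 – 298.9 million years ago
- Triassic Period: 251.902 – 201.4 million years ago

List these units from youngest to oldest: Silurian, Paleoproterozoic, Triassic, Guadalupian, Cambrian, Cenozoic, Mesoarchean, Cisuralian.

Read off each span (Ma): Silurian 443.8–419.2; Paleoproterozoic 2500–1600; Triassic 251.902–201.4; Guadalupian 273.01–259.51; Cambrian 538.8–485.4; Cenozoic 66–0; Mesoarchean 3200–2800; Cisuralian 298.9–273.01.
Larger Ma is older, so oldest→youngest is Mesoarchean, Paleoproterozoic, Cambrian, Silurian, Cisuralian, Guadalupian, Triassic, Cenozoic; reverse it for youngest→oldest.

Cenozoic, then Triassic, then Guadalupian, then Cisuralian, then Silurian, then Cambrian, then Paleoproterozoic, then Mesoarchean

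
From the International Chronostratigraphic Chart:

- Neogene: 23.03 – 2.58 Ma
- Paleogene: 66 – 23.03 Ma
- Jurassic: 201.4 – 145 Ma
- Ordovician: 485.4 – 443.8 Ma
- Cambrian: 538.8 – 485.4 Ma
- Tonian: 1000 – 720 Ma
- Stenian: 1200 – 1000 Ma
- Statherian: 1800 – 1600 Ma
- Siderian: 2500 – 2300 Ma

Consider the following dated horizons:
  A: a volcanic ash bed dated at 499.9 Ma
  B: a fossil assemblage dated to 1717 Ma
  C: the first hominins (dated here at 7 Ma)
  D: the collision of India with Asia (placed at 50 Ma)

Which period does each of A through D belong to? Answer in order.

A: 499.9 Ma lies in 538.8–485.4 Ma, so Cambrian.
B: 1717 Ma lies in 1800–1600 Ma, so Statherian.
C: 7 Ma lies in 23.03–2.58 Ma, so Neogene.
D: 50 Ma lies in 66–23.03 Ma, so Paleogene.

A — Cambrian; B — Statherian; C — Neogene; D — Paleogene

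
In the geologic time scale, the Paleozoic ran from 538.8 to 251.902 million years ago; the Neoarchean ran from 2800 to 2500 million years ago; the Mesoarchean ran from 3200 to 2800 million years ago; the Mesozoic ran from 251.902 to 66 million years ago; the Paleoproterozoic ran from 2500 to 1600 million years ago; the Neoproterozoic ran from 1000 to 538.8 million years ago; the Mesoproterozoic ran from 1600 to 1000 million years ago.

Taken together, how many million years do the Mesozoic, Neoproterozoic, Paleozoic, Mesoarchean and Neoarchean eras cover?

1634 million years

Each duration: Mesozoic = 185.902; Neoproterozoic = 461.2; Paleozoic = 286.898; Mesoarchean = 400; Neoarchean = 300.
Sum: 185.902 + 461.2 + 286.898 + 400 + 300 = 1634 Myr.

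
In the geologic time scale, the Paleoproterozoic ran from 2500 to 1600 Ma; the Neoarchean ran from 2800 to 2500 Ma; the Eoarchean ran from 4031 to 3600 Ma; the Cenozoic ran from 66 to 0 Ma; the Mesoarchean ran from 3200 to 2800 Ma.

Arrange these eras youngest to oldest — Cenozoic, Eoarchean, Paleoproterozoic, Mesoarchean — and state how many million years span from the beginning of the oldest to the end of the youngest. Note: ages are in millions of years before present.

Start ages (Ma): Eoarchean 4031, Mesoarchean 3200, Paleoproterozoic 2500, Cenozoic 66.
Ordered youngest to oldest: Cenozoic, Paleoproterozoic, Mesoarchean, Eoarchean.
Span = 4031 − 0 = 4031 Myr.

Cenozoic → Paleoproterozoic → Mesoarchean → Eoarchean; total span 4031 Myr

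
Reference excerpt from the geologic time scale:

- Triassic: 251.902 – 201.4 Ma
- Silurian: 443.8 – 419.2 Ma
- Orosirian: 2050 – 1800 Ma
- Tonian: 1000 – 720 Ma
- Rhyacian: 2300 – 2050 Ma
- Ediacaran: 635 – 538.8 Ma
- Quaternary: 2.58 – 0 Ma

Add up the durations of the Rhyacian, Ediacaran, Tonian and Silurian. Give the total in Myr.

650.8 million years

Each duration: Rhyacian = 250; Ediacaran = 96.2; Tonian = 280; Silurian = 24.6.
Sum: 250 + 96.2 + 280 + 24.6 = 650.8 Myr.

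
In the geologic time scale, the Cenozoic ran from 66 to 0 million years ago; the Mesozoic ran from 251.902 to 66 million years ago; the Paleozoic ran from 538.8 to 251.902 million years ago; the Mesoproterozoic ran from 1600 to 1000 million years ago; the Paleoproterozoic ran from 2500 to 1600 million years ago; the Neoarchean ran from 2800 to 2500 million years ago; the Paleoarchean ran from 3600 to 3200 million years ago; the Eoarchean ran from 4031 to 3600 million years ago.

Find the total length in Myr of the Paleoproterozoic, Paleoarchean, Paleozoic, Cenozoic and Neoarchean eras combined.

Duration is start − end for each: (2500 − 1600) + (3600 − 3200) + (538.8 − 251.902) + (66 − 0) + (2800 − 2500).
That is 900 + 400 + 286.898 + 66 + 300, which totals 1952.898 million years.

1952.898 million years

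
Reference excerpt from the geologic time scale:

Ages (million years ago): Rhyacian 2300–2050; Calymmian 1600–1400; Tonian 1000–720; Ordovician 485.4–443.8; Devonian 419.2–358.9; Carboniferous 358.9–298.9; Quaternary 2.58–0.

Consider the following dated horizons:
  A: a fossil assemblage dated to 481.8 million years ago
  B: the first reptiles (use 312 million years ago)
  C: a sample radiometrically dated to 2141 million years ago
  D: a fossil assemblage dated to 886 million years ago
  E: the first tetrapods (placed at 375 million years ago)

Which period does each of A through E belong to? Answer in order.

A: 481.8 Ma lies in 485.4–443.8 Ma, so Ordovician.
B: 312 Ma lies in 358.9–298.9 Ma, so Carboniferous.
C: 2141 Ma lies in 2300–2050 Ma, so Rhyacian.
D: 886 Ma lies in 1000–720 Ma, so Tonian.
E: 375 Ma lies in 419.2–358.9 Ma, so Devonian.

A — Ordovician; B — Carboniferous; C — Rhyacian; D — Tonian; E — Devonian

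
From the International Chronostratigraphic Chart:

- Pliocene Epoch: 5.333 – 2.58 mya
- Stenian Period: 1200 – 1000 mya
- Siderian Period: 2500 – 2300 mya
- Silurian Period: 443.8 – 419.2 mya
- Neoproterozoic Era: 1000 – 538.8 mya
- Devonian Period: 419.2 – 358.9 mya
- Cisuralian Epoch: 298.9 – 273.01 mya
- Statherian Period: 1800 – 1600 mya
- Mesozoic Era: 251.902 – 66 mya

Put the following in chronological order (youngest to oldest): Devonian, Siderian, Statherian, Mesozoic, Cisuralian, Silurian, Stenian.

The oldest of these is Siderian (starts 2500 Ma) and the youngest is Mesozoic (ends 66 Ma).
In between, by decreasing start age: Statherian (1800), Stenian (1200), Silurian (443.8), Devonian (419.2), Cisuralian (298.9).
Listing youngest first means reversing that sequence.

Mesozoic → Cisuralian → Devonian → Silurian → Stenian → Statherian → Siderian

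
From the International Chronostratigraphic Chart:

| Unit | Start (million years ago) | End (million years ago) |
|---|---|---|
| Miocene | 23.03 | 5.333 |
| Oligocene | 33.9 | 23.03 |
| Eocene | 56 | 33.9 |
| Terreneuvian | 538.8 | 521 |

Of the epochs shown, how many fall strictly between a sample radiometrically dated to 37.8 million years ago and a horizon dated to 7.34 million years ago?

1

37.8 Ma sits inside the Eocene (56–33.9) and 7.34 Ma inside the Miocene (23.03–5.333); neither of those is wholly between the two dates.
The listed epochs lying completely between them are Oligocene — 1 in all.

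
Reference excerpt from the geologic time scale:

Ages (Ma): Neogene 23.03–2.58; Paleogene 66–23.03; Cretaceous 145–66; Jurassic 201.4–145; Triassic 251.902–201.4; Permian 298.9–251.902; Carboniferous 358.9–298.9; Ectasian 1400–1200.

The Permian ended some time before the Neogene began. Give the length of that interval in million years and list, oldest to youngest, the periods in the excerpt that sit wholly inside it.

228.872 million years; Triassic, Jurassic, Cretaceous, Paleogene

The Permian closes at 251.902 Ma and the Neogene opens at 23.03 Ma, so the interval is 251.902 − 23.03 = 228.872 Myr.
A period fits inside if it starts at or after 251.902 Ma and ends at or before 23.03 Ma; oldest first that gives Triassic, Jurassic, Cretaceous, Paleogene.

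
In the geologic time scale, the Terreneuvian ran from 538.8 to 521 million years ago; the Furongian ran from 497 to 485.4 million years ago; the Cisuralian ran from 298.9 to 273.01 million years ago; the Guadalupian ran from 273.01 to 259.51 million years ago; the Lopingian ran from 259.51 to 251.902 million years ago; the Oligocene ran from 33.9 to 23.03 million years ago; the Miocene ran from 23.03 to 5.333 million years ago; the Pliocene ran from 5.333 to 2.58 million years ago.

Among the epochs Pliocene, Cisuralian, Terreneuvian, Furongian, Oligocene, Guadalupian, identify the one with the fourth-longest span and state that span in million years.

Start − end for each: Pliocene 5.333 − 2.58 = 2.753; Cisuralian 298.9 − 273.01 = 25.89; Terreneuvian 538.8 − 521 = 17.8; Furongian 497 − 485.4 = 11.6; Oligocene 33.9 − 23.03 = 10.87; Guadalupian 273.01 − 259.51 = 13.5.
Ranking these from longest: Cisuralian > Terreneuvian > Guadalupian > Furongian > Oligocene > Pliocene.
Position 4 in that ranking is Furongian, which lasted 11.6 Myr.

Furongian, 11.6 million years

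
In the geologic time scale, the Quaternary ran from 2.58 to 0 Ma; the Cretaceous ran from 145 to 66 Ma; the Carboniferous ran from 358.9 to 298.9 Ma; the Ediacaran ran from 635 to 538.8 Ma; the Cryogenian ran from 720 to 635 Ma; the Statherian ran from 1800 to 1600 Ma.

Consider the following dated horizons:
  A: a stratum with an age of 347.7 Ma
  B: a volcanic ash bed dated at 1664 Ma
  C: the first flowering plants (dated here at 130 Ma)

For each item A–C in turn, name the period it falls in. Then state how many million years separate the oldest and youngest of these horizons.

A — Carboniferous; B — Statherian; C — Cretaceous; span 1534 million years

A: 347.7 Ma lies in 358.9–298.9 Ma, so Carboniferous.
B: 1664 Ma lies in 1800–1600 Ma, so Statherian.
C: 130 Ma lies in 145–66 Ma, so Cretaceous.
Oldest = 1664 Ma, youngest = 130 Ma → span 1534 Myr.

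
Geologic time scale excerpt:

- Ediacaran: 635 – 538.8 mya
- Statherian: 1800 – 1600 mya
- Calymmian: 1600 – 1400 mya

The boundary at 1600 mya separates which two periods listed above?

Statherian and Calymmian

The Statherian ends at 1600 mya and the Calymmian begins at 1600 mya, so they share that boundary.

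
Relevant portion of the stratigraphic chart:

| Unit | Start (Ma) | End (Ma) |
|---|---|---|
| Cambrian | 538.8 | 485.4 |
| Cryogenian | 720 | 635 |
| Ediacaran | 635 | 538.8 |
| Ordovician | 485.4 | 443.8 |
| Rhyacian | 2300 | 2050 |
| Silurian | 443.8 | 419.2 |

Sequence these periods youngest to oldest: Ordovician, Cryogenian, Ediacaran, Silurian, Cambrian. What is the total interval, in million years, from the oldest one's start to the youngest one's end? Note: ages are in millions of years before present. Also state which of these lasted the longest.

From the excerpt: Ordovician 485.4–443.8; Cryogenian 720–635; Ediacaran 635–538.8; Silurian 443.8–419.2; Cambrian 538.8–485.4 (Ma).
Larger Ma is earlier, so the oldest is Cryogenian and the youngest is Silurian; youngest to oldest: Silurian, Ordovician, Cambrian, Ediacaran, Cryogenian.
Oldest start 720 minus youngest end 419.2 gives 300.8 Myr overall.
Individual lengths (start − end): Ediacaran 96.2; Ordovician 41.6; Silurian 24.6; Cambrian 53.4; Cryogenian 85. The largest is Ediacaran at 96.2 Myr.

Silurian, Ordovician, Cambrian, Ediacaran, Cryogenian; total span 300.8 Myr; longest is Ediacaran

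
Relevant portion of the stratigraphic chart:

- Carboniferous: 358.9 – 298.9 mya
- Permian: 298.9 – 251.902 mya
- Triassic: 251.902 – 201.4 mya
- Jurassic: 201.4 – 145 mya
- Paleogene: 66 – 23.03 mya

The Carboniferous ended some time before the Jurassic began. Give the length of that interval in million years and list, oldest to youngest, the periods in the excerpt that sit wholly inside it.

97.5 million years; Permian, Triassic

End of Carboniferous = 298.9 Ma; start of Jurassic = 201.4 Ma.
Gap = 298.9 − 201.4 = 97.5 Myr.
Periods wholly inside 298.9–201.4 Ma: Permian (298.9–251.902), Triassic (251.902–201.4).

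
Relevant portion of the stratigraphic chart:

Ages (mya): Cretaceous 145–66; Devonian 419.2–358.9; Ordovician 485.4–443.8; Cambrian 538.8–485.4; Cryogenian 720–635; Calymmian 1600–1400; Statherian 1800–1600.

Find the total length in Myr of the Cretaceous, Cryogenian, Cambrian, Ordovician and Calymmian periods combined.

459 million years

Each duration: Cretaceous = 79; Cryogenian = 85; Cambrian = 53.4; Ordovician = 41.6; Calymmian = 200.
Sum: 79 + 85 + 53.4 + 41.6 + 200 = 459 Myr.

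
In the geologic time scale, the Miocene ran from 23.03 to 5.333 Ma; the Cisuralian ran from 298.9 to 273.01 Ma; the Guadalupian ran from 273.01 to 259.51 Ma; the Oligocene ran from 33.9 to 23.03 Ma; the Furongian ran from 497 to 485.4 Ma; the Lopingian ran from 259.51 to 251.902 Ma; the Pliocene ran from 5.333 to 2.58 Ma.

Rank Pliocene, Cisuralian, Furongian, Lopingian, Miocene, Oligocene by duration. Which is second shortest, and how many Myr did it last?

Lopingian, 7.608 million years

Durations: Pliocene 2.753; Cisuralian 25.89; Furongian 11.6; Lopingian 7.608; Miocene 17.697; Oligocene 10.87 Myr.
Sorted shortest-first: Pliocene (2.753), Lopingian (7.608), Oligocene (10.87), Furongian (11.6), Miocene (17.697), Cisuralian (25.89).
The second shortest is Lopingian at 7.608 Myr.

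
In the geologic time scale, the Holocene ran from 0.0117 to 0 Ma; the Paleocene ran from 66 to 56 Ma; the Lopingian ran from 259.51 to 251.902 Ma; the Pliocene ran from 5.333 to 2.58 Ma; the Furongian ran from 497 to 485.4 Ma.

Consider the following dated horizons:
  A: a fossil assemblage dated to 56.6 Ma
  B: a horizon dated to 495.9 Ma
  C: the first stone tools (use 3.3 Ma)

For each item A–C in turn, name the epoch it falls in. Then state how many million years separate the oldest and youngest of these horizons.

Match each age against the start–end ranges in the excerpt: A = 56.6 Ma → Paleocene (66–56); B = 495.9 Ma → Furongian (497–485.4); C = 3.3 Ma → Pliocene (5.333–2.58).
The largest age is 495.9 Ma and the smallest is 3.3 Ma; their difference is 492.6 Myr.

A — Paleocene; B — Furongian; C — Pliocene; span 492.6 million years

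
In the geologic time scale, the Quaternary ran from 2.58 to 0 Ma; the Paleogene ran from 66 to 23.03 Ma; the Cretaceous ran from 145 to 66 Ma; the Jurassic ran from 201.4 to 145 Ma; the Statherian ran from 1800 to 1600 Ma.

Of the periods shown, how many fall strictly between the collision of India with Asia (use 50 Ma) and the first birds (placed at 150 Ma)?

150 Ma sits inside the Jurassic (201.4–145) and 50 Ma inside the Paleogene (66–23.03); neither of those is wholly between the two dates.
The listed periods lying completely between them are Cretaceous — 1 in all.

1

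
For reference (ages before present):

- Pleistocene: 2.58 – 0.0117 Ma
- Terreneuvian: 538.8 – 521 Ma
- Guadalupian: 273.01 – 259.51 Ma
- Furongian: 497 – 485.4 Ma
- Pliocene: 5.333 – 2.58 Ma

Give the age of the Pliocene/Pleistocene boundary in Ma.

The Pliocene ends and the Pleistocene begins at 2.58 Ma.

2.58 Ma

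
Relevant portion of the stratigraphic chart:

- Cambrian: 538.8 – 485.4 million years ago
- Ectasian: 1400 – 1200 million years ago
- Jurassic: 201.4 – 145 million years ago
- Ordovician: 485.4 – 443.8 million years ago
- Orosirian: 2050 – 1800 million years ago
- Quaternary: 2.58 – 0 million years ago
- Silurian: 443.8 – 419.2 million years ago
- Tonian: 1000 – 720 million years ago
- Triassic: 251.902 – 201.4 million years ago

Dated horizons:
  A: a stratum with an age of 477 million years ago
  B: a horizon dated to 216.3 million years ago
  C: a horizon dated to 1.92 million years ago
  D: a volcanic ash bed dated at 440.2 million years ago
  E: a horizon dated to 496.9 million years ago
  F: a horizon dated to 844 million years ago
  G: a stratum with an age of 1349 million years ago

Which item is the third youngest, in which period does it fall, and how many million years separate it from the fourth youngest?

D, in the Silurian; 36.8 million years to A

Smaller Ma means younger, so youngest first: C 1.92 < B 216.3 < D 440.2 < A 477 < E 496.9 < F 844 < G 1349.
Counting 3 along gives D (440.2 Ma); the excerpt puts that inside the Silurian, 443.8–419.2 Ma.
Next in line is A (477 Ma), and 477 − 440.2 = 36.8 Myr.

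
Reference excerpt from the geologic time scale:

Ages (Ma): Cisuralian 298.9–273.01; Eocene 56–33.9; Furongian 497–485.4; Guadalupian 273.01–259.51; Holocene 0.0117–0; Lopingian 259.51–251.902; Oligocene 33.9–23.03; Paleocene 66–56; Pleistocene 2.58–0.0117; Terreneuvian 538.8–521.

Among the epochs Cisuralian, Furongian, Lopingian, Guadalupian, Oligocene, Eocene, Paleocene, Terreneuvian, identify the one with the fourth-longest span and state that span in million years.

Durations: Cisuralian 25.89; Furongian 11.6; Lopingian 7.608; Guadalupian 13.5; Oligocene 10.87; Eocene 22.1; Paleocene 10; Terreneuvian 17.8 Myr.
Sorted longest-first: Cisuralian (25.89), Eocene (22.1), Terreneuvian (17.8), Guadalupian (13.5), Furongian (11.6), Oligocene (10.87), Paleocene (10), Lopingian (7.608).
The fourth longest is Guadalupian at 13.5 Myr.

Guadalupian, 13.5 million years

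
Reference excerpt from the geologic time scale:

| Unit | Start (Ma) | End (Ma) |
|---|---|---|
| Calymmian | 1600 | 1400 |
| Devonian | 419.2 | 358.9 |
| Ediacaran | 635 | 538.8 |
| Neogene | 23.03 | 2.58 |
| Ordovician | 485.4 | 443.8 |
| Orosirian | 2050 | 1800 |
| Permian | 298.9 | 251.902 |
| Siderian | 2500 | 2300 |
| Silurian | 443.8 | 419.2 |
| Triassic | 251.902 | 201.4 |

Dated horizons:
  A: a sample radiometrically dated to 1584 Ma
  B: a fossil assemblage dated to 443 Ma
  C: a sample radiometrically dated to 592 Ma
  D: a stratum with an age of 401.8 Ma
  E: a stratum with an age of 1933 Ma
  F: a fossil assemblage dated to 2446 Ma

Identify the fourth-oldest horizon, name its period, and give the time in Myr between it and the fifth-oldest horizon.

Sorted oldest-first by Ma: F (2446), E (1933), A (1584), C (592), B (443), D (401.8).
The fourth oldest is C at 592 Ma, which lies in 635–538.8 Ma: the Ediacaran.
The fifth oldest is B at 443 Ma; separation = |592 − 443| = 149 Myr.

C, in the Ediacaran; 149 million years to B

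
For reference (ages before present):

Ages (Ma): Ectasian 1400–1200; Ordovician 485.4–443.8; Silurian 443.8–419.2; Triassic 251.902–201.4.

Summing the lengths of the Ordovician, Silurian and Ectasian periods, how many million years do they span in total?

Each duration: Ordovician = 41.6; Silurian = 24.6; Ectasian = 200.
Sum: 41.6 + 24.6 + 200 = 266.2 Myr.

266.2 million years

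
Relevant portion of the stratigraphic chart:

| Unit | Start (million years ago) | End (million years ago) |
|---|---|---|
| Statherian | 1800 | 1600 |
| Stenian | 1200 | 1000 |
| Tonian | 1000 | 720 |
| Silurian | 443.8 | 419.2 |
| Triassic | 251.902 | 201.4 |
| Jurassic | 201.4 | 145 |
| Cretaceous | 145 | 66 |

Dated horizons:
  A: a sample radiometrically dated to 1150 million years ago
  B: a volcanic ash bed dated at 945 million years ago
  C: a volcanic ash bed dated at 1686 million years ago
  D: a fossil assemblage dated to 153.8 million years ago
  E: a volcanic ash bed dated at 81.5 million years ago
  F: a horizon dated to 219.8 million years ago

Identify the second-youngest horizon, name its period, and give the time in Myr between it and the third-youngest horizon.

D, in the Jurassic; 66 million years to F

Smaller Ma means younger, so youngest first: E 81.5 < D 153.8 < F 219.8 < B 945 < A 1150 < C 1686.
Counting 2 along gives D (153.8 Ma); the excerpt puts that inside the Jurassic, 201.4–145 Ma.
Next in line is F (219.8 Ma), and 219.8 − 153.8 = 66 Myr.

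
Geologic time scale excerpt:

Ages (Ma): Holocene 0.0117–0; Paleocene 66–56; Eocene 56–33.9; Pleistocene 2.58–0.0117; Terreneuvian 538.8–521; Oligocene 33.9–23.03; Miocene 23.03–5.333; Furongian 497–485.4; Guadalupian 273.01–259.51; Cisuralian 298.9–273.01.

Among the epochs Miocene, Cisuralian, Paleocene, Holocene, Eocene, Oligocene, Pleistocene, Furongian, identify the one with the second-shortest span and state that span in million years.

Pleistocene, 2.5683 million years

Start − end for each: Miocene 23.03 − 5.333 = 17.697; Cisuralian 298.9 − 273.01 = 25.89; Paleocene 66 − 56 = 10; Holocene 0.0117 − 0 = 0.0117; Eocene 56 − 33.9 = 22.1; Oligocene 33.9 − 23.03 = 10.87; Pleistocene 2.58 − 0.0117 = 2.5683; Furongian 497 − 485.4 = 11.6.
Ranking these from shortest: Holocene < Pleistocene < Paleocene < Oligocene < Furongian < Miocene < Eocene < Cisuralian.
Position 2 in that ranking is Pleistocene, which lasted 2.5683 Myr.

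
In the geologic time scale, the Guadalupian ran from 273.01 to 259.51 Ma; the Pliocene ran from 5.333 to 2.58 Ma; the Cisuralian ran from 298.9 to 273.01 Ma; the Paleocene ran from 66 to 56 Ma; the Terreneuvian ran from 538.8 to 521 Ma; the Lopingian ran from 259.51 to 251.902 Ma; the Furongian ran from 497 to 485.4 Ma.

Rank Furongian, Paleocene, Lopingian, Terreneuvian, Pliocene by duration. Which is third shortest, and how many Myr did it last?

Paleocene, 10 million years

Durations: Furongian 11.6; Paleocene 10; Lopingian 7.608; Terreneuvian 17.8; Pliocene 2.753 Myr.
Sorted shortest-first: Pliocene (2.753), Lopingian (7.608), Paleocene (10), Furongian (11.6), Terreneuvian (17.8).
The third shortest is Paleocene at 10 Myr.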